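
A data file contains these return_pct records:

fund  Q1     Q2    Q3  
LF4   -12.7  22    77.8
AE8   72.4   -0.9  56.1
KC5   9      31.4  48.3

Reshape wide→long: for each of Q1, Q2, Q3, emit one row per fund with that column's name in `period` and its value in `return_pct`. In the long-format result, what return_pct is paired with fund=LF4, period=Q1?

Unpivoting turns each (fund, wide-column) pair into one long row.
The wide cell at row LF4, column Q1 holds -12.7, so the long row (LF4, Q1) has return_pct=-12.7.

-12.7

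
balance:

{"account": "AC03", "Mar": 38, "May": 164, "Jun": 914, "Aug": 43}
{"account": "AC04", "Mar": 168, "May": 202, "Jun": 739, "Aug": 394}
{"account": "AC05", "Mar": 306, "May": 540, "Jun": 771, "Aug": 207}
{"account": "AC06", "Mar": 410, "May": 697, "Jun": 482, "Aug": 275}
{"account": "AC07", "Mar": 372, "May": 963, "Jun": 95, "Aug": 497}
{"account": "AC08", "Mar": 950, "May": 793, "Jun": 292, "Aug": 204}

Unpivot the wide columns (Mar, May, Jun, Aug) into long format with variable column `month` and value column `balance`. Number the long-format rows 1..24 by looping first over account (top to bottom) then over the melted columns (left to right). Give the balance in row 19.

24 rows total (6 × 4). Row 19: index ⌊(19-1)/4⌋ = 4 into account → AC07; (19-1) mod 4 = 2 into the melted columns → Jun.
So row 19 is (AC07, Jun, 95); balance = 95.

95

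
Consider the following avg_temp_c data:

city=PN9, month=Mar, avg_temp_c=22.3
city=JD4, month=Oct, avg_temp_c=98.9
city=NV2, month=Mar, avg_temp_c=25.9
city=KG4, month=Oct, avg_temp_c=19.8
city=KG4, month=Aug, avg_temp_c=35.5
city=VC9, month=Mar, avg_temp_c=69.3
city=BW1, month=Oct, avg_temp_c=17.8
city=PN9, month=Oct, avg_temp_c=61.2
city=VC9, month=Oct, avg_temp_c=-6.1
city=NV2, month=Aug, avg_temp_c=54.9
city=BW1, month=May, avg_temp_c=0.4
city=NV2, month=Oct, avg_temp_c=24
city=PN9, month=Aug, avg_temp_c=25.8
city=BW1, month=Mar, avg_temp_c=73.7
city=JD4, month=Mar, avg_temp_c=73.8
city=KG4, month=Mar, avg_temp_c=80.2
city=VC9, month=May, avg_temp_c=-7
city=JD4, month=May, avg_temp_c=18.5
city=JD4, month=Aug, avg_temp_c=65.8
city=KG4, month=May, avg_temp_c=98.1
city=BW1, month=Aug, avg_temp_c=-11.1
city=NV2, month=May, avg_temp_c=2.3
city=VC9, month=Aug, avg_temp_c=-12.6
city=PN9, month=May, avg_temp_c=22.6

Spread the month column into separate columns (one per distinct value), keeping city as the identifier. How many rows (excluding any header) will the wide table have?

6 distinct city values → 6 rows.

6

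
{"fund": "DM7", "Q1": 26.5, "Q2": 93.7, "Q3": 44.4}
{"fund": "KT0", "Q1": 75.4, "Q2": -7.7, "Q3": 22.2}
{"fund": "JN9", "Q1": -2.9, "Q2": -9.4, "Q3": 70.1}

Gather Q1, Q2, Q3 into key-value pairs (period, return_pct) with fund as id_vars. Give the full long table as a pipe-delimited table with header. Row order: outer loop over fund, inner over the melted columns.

| fund | period | return_pct |
| DM7 | Q1 | 26.5 |
| DM7 | Q2 | 93.7 |
| DM7 | Q3 | 44.4 |
| KT0 | Q1 | 75.4 |
| KT0 | Q2 | -7.7 |
| KT0 | Q3 | 22.2 |
| JN9 | Q1 | -2.9 |
| JN9 | Q2 | -9.4 |
| JN9 | Q3 | 70.1 |

Each (fund, column) pair becomes one row: 3 × 3 = 9 rows.
For example, (DM7, Q1) → return_pct=26.5.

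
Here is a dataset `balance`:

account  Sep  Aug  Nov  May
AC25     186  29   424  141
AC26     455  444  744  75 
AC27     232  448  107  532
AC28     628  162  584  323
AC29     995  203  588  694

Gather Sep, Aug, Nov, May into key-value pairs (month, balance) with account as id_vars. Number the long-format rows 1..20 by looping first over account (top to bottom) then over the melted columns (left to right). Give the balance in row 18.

203

20 rows total (5 × 4). Row 18: index ⌊(18-1)/4⌋ = 4 into account → AC29; (18-1) mod 4 = 1 into the melted columns → Aug.
So row 18 is (AC29, Aug, 203); balance = 203.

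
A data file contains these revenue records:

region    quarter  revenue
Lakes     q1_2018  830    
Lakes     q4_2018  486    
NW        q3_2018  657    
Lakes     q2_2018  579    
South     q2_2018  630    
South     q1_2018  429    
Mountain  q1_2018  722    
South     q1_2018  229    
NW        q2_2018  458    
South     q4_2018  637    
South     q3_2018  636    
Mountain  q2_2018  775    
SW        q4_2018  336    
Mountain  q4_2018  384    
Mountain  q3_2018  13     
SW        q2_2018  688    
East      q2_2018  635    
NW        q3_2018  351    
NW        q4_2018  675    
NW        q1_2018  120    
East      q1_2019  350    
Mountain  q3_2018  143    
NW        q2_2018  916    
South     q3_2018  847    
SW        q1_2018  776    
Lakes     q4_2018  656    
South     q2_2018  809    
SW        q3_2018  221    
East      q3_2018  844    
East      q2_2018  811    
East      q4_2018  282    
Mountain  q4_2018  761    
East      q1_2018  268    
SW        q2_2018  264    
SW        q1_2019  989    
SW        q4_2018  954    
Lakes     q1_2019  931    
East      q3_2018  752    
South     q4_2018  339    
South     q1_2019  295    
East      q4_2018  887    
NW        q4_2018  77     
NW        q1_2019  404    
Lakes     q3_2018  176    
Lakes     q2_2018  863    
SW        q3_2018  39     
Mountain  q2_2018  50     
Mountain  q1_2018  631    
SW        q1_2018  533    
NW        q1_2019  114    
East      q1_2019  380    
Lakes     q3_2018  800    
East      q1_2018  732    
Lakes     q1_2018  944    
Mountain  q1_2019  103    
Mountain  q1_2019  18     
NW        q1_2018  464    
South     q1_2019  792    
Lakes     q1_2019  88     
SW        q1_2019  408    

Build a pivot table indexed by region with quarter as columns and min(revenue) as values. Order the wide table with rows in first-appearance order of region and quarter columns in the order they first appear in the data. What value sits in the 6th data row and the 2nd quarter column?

With rows in first-appearance order of region, row 6 is region=East. quarter columns in first-appearance order: q1_2018, q4_2018, q3_2018, q2_2018, q1_2019; column 2 is q4_2018.
Long rows with region=East, quarter=q4_2018: min(282, 887) = 282.

282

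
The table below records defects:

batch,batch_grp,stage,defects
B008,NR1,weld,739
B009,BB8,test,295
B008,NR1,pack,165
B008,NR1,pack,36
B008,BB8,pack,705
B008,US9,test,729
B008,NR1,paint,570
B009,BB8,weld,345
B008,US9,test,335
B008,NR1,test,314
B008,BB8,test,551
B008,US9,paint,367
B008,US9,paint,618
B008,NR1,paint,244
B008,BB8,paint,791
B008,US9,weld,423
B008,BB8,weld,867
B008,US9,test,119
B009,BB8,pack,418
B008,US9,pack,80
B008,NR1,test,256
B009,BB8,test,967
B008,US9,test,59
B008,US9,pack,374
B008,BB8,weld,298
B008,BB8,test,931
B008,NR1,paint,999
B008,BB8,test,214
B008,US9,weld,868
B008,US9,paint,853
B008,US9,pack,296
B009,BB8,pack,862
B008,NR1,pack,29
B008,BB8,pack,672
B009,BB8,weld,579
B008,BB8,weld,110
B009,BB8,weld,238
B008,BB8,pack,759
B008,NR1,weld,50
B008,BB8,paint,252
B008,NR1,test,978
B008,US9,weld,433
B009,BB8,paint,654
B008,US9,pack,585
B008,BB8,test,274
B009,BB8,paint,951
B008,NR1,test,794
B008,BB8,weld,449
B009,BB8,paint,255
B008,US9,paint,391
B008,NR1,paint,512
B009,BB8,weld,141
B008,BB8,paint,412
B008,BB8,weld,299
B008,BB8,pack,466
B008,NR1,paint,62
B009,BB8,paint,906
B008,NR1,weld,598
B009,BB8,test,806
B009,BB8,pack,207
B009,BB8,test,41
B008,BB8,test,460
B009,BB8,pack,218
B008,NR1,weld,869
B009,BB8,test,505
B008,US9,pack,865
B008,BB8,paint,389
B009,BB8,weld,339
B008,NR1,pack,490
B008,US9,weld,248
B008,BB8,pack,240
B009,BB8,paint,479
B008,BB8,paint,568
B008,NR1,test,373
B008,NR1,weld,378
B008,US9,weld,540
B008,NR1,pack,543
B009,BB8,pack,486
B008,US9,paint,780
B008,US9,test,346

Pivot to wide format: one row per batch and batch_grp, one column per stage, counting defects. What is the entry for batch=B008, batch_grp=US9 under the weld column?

5

Rows with batch=B008, batch_grp=US9 and stage=weld: defects values are 423, 868, 433, 248, 540.
5 rows match — count = 5.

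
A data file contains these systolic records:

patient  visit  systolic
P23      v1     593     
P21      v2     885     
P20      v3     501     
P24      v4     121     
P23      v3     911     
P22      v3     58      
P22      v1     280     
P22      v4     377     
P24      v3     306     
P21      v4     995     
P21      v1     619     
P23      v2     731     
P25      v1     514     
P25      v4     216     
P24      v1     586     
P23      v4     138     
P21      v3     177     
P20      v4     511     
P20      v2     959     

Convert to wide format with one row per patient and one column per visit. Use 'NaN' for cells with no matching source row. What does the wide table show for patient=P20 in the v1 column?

No long-format row has patient=P20 and visit=v1, so the cell is NaN.

NaN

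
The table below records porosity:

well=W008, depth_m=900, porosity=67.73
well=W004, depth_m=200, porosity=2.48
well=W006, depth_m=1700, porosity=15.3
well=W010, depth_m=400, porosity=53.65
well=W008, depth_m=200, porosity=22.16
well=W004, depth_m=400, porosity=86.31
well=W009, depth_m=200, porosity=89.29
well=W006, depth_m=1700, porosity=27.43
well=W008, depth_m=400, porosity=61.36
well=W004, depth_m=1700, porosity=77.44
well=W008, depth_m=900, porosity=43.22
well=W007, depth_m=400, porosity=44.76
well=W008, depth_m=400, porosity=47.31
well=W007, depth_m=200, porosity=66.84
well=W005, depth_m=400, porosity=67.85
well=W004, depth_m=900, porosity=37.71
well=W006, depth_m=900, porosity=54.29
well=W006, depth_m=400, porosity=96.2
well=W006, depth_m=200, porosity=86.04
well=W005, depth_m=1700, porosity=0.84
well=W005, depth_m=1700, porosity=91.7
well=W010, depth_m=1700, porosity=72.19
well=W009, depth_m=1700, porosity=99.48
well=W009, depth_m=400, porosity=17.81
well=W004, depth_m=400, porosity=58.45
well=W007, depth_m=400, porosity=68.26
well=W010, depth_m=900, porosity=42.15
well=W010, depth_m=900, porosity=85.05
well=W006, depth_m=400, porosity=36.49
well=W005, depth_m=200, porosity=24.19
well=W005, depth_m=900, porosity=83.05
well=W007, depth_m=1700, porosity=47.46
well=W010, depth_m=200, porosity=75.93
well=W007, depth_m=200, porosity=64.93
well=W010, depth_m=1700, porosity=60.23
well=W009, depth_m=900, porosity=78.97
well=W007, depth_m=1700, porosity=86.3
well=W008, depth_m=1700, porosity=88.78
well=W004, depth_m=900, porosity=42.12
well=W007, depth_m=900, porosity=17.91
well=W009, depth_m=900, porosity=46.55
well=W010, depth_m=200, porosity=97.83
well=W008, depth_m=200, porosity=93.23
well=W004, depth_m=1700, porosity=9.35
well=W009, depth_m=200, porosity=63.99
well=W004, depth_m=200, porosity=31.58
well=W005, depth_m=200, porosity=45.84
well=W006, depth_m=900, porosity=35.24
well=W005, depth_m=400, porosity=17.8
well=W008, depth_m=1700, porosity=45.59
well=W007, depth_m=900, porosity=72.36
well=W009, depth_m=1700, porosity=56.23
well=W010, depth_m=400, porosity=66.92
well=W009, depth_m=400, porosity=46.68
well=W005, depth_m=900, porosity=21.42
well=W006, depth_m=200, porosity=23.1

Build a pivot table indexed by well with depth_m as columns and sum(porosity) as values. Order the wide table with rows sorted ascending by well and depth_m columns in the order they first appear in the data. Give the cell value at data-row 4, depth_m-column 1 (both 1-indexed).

With rows sorted ascending by well, row 4 is well=W007. depth_m columns in first-appearance order: 900, 200, 1700, 400; column 1 is 900.
Long rows with well=W007, depth_m=900: 17.91 + 72.36 = 90.27.

90.27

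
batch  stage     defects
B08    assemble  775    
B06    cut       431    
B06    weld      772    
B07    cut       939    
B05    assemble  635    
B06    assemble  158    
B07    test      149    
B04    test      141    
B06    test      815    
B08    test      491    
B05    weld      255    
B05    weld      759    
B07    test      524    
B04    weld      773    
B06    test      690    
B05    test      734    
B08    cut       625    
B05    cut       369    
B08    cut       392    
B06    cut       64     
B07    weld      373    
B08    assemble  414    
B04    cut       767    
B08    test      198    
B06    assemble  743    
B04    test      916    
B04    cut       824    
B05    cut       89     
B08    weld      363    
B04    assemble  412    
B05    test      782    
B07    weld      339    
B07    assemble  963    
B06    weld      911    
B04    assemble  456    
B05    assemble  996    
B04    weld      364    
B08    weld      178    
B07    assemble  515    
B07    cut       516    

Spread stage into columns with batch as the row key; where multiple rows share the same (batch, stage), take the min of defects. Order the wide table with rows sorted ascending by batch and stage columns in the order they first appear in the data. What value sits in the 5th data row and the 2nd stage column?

392

With rows sorted ascending by batch, row 5 is batch=B08. stage columns in first-appearance order: assemble, cut, weld, test; column 2 is cut.
Long rows with batch=B08, stage=cut: min(625, 392) = 392.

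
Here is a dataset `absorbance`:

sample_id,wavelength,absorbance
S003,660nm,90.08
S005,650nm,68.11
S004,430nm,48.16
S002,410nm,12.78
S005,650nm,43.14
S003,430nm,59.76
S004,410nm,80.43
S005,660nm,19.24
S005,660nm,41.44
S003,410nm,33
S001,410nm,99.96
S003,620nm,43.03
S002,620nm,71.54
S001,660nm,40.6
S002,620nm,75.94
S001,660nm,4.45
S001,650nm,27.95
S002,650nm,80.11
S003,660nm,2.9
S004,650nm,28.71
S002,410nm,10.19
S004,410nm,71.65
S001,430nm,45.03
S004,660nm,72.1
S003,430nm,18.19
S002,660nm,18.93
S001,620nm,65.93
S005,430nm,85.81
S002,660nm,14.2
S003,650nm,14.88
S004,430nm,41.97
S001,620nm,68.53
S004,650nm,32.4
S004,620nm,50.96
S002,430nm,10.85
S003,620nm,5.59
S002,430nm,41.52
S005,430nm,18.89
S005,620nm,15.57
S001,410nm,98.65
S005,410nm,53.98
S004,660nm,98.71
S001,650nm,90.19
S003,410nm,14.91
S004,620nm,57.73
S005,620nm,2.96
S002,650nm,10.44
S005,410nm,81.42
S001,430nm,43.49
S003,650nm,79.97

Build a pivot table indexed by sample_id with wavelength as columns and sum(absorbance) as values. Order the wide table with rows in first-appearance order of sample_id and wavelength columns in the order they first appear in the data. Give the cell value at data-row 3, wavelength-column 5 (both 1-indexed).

With rows in first-appearance order of sample_id, row 3 is sample_id=S004. wavelength columns in first-appearance order: 660nm, 650nm, 430nm, 410nm, 620nm; column 5 is 620nm.
Long rows with sample_id=S004, wavelength=620nm: 50.96 + 57.73 = 108.69.

108.69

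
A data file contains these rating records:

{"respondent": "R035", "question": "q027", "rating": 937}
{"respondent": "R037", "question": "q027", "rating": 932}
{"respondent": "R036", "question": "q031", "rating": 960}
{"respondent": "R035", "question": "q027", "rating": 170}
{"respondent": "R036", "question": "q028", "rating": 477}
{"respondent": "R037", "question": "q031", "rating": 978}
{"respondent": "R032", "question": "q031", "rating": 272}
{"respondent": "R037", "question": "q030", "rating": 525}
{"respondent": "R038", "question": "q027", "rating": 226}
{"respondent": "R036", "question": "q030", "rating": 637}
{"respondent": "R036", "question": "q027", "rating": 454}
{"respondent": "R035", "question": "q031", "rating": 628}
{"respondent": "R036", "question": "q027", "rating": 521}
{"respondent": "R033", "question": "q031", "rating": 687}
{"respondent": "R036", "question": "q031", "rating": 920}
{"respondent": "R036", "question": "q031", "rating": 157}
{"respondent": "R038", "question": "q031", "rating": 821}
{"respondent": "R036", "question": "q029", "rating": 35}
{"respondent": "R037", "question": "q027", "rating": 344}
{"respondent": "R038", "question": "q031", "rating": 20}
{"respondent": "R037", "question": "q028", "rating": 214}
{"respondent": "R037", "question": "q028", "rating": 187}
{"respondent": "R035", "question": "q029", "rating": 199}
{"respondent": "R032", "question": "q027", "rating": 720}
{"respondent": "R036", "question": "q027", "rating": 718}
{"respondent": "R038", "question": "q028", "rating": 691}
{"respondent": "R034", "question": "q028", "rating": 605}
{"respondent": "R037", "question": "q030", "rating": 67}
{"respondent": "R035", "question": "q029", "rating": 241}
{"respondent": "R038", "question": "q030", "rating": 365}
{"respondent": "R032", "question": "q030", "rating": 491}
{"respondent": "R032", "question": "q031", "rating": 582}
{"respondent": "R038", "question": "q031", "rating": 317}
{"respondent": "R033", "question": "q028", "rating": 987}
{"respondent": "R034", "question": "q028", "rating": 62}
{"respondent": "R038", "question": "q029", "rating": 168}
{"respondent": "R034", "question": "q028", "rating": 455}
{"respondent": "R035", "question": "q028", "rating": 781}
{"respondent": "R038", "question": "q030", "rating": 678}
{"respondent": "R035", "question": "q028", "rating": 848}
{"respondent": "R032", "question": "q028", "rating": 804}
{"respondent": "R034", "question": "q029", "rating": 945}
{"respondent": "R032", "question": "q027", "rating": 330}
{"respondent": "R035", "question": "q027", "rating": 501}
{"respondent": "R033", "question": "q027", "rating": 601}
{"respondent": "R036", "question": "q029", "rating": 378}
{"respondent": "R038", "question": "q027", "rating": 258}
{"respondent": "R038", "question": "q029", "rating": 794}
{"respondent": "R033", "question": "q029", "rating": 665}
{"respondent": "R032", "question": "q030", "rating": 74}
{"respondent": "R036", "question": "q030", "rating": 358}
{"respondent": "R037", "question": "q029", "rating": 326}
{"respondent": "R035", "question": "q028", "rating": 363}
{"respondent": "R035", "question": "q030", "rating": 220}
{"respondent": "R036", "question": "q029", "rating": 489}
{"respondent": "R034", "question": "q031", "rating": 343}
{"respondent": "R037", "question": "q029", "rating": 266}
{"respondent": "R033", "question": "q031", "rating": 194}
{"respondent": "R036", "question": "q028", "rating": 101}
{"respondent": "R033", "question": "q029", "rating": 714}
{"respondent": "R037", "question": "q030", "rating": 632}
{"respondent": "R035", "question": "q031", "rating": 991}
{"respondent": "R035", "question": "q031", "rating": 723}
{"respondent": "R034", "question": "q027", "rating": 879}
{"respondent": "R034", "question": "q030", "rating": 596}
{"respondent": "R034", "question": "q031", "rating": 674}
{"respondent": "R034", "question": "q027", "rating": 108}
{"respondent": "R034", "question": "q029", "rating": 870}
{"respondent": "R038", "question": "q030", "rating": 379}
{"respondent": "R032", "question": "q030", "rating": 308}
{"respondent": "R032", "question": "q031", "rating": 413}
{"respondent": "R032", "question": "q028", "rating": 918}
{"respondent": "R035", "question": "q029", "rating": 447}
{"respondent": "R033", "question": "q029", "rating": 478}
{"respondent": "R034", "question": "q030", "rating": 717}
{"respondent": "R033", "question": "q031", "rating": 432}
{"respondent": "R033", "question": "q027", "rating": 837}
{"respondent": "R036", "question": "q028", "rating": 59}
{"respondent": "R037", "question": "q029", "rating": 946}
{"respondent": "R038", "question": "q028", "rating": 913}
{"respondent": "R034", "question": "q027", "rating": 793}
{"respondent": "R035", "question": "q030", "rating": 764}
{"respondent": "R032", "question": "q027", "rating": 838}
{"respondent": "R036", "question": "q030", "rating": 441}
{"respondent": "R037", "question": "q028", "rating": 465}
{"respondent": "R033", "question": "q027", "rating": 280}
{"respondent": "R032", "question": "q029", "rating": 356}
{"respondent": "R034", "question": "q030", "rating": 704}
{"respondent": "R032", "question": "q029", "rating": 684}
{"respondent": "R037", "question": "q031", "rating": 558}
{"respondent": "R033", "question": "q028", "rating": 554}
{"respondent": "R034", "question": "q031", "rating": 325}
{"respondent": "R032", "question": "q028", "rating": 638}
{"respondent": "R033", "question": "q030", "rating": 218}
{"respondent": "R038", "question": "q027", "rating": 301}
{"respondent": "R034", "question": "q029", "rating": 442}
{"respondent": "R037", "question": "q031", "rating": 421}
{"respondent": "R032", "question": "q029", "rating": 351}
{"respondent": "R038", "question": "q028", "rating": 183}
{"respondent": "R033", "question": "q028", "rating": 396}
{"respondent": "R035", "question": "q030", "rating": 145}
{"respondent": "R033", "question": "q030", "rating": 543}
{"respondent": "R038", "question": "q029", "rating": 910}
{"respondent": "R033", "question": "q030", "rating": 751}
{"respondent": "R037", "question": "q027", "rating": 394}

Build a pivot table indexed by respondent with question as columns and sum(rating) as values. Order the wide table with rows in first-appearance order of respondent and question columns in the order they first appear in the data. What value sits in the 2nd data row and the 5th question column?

With rows in first-appearance order of respondent, row 2 is respondent=R037. question columns in first-appearance order: q027, q031, q028, q030, q029; column 5 is q029.
Long rows with respondent=R037, question=q029: 326 + 266 + 946 = 1538.

1538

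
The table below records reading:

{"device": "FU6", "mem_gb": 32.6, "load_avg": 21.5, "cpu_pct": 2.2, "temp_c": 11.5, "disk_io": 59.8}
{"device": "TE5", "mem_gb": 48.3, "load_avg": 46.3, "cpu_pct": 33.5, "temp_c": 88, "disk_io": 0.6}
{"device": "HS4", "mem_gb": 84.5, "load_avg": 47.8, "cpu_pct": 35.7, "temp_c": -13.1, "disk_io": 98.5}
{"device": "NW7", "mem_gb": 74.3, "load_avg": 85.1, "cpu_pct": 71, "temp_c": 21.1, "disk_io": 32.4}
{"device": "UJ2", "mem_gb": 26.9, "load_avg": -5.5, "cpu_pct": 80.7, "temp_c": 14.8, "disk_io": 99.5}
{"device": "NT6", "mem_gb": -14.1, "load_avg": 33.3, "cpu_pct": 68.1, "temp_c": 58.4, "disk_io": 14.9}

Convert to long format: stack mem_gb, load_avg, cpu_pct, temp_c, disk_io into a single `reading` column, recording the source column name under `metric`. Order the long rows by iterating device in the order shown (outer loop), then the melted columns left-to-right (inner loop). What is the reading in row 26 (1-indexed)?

30 rows total (6 × 5). Row 26: index ⌊(26-1)/5⌋ = 5 into device → NT6; (26-1) mod 5 = 0 into the melted columns → mem_gb.
So row 26 is (NT6, mem_gb, -14.1); reading = -14.1.

-14.1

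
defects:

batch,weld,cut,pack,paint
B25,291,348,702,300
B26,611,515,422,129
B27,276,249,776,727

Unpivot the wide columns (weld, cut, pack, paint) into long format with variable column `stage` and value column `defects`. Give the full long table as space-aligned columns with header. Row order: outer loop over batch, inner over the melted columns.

Each (batch, column) pair becomes one row: 3 × 4 = 12 rows.
For example, (B25, weld) → defects=291.

batch  stage  defects
B25    weld   291    
B25    cut    348    
B25    pack   702    
B25    paint  300    
B26    weld   611    
B26    cut    515    
B26    pack   422    
B26    paint  129    
B27    weld   276    
B27    cut    249    
B27    pack   776    
B27    paint  727    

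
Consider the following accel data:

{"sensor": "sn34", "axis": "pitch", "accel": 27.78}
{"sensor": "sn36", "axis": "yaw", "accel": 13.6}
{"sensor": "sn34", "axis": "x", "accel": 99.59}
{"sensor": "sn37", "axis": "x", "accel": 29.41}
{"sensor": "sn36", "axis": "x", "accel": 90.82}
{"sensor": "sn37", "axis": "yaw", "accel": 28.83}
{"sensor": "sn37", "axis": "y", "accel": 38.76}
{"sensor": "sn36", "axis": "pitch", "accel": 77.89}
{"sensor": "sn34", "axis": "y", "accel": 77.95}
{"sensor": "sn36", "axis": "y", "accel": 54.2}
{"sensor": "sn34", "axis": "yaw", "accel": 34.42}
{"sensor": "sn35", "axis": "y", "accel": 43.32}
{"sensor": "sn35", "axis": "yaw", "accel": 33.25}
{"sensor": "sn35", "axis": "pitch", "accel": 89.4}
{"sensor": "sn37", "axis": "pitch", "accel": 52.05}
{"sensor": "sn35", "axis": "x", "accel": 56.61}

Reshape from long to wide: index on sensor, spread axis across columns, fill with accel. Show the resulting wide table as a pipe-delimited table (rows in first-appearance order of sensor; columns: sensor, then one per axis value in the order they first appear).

Columns: sensor plus the 4 distinct axis values (pitch, yaw, x, y).
For example, row sn34 column pitch takes accel=27.78 from the long row (sn34, pitch).

| sensor | pitch | yaw | x | y |
| sn34 | 27.78 | 34.42 | 99.59 | 77.95 |
| sn36 | 77.89 | 13.6 | 90.82 | 54.2 |
| sn37 | 52.05 | 28.83 | 29.41 | 38.76 |
| sn35 | 89.4 | 33.25 | 56.61 | 43.32 |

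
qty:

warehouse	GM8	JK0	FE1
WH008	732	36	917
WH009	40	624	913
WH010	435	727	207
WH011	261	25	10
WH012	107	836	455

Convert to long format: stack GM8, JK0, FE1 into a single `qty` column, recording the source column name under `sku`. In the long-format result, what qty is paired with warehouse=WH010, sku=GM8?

435

Unpivoting turns each (warehouse, wide-column) pair into one long row.
The wide cell at row WH010, column GM8 holds 435, so the long row (WH010, GM8) has qty=435.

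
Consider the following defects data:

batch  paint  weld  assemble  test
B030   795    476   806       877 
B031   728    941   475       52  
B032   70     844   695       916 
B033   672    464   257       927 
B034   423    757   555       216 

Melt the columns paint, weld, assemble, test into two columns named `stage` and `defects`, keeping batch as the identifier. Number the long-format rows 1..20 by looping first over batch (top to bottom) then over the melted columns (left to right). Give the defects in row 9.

20 rows total (5 × 4). Row 9: index ⌊(9-1)/4⌋ = 2 into batch → B032; (9-1) mod 4 = 0 into the melted columns → paint.
So row 9 is (B032, paint, 70); defects = 70.

70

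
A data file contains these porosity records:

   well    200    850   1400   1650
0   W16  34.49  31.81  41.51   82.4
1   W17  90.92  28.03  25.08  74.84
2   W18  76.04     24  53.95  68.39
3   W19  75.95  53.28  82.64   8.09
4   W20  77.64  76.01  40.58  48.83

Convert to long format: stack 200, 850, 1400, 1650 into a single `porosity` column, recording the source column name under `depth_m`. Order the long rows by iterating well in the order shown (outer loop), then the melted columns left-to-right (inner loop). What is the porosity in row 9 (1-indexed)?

20 rows total (5 × 4). Row 9: index ⌊(9-1)/4⌋ = 2 into well → W18; (9-1) mod 4 = 0 into the melted columns → 200.
So row 9 is (W18, 200, 76.04); porosity = 76.04.

76.04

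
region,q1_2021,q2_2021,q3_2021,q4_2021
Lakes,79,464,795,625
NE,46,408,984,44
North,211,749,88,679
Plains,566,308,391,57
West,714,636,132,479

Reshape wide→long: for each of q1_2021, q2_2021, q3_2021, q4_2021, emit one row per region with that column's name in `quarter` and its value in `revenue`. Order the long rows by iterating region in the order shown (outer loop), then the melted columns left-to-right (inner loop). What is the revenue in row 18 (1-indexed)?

20 rows total (5 × 4). Row 18: index ⌊(18-1)/4⌋ = 4 into region → West; (18-1) mod 4 = 1 into the melted columns → q2_2021.
So row 18 is (West, q2_2021, 636); revenue = 636.

636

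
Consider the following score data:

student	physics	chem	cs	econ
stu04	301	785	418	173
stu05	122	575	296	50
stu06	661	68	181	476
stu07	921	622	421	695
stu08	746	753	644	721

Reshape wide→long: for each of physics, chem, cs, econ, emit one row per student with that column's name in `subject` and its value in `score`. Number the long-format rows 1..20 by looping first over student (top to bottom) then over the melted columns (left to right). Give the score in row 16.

695

20 rows total (5 × 4). Row 16: index ⌊(16-1)/4⌋ = 3 into student → stu07; (16-1) mod 4 = 3 into the melted columns → econ.
So row 16 is (stu07, econ, 695); score = 695.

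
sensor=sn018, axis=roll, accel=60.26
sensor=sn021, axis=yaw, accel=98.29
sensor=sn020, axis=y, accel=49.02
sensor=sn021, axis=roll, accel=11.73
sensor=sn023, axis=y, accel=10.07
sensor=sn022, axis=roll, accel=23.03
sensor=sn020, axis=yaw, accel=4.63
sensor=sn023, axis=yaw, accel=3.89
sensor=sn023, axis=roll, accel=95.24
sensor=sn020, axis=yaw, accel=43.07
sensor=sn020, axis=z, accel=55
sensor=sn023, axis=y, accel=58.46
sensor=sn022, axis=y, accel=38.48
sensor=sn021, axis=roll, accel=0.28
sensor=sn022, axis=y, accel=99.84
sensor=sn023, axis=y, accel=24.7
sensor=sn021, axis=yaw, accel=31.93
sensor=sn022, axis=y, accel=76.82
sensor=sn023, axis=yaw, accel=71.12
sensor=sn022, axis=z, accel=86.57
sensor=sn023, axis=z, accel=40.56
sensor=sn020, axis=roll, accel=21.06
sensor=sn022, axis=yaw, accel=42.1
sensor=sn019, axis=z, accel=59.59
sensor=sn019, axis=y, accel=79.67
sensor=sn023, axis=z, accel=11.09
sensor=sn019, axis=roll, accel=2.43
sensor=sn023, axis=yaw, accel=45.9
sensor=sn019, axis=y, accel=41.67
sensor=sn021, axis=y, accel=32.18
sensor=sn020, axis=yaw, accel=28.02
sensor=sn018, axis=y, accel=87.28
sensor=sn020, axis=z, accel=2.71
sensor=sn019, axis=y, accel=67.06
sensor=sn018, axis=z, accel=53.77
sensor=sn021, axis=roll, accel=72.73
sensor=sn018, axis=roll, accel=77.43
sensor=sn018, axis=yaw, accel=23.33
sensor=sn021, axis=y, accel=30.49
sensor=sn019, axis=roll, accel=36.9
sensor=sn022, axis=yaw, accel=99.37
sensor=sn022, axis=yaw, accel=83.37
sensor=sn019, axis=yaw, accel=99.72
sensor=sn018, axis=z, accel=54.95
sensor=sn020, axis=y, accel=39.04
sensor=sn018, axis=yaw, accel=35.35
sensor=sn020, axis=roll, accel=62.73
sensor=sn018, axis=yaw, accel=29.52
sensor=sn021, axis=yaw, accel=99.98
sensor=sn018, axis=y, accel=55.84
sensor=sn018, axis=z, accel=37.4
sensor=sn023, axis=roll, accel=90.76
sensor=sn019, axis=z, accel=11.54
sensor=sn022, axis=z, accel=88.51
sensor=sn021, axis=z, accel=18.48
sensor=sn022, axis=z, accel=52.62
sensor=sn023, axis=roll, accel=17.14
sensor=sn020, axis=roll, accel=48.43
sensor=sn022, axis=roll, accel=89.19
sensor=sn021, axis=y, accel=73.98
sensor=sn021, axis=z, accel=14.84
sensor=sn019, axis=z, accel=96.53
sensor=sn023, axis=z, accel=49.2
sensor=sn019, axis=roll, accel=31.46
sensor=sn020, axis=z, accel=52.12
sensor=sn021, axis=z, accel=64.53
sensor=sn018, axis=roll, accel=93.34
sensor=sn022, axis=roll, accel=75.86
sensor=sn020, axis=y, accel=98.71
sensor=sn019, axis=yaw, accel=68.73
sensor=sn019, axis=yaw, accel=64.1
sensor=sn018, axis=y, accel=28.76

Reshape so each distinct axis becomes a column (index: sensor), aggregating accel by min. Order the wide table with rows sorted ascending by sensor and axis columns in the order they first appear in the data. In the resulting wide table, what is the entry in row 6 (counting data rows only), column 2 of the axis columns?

With rows sorted ascending by sensor, row 6 is sensor=sn023. axis columns in first-appearance order: roll, yaw, y, z; column 2 is yaw.
Long rows with sensor=sn023, axis=yaw: min(3.89, 71.12, 45.9) = 3.89.

3.89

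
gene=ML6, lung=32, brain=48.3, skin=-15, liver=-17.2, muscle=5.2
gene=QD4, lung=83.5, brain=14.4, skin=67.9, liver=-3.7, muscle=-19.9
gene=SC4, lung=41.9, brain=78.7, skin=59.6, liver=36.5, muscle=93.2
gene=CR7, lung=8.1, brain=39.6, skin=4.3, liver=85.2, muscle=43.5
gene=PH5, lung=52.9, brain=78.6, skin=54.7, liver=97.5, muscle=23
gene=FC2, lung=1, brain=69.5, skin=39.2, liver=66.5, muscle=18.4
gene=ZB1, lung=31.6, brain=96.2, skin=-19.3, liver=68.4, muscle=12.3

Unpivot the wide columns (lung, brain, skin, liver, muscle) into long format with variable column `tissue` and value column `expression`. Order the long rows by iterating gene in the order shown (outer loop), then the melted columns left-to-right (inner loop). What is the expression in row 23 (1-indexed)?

35 rows total (7 × 5). Row 23: index ⌊(23-1)/5⌋ = 4 into gene → PH5; (23-1) mod 5 = 2 into the melted columns → skin.
So row 23 is (PH5, skin, 54.7); expression = 54.7.

54.7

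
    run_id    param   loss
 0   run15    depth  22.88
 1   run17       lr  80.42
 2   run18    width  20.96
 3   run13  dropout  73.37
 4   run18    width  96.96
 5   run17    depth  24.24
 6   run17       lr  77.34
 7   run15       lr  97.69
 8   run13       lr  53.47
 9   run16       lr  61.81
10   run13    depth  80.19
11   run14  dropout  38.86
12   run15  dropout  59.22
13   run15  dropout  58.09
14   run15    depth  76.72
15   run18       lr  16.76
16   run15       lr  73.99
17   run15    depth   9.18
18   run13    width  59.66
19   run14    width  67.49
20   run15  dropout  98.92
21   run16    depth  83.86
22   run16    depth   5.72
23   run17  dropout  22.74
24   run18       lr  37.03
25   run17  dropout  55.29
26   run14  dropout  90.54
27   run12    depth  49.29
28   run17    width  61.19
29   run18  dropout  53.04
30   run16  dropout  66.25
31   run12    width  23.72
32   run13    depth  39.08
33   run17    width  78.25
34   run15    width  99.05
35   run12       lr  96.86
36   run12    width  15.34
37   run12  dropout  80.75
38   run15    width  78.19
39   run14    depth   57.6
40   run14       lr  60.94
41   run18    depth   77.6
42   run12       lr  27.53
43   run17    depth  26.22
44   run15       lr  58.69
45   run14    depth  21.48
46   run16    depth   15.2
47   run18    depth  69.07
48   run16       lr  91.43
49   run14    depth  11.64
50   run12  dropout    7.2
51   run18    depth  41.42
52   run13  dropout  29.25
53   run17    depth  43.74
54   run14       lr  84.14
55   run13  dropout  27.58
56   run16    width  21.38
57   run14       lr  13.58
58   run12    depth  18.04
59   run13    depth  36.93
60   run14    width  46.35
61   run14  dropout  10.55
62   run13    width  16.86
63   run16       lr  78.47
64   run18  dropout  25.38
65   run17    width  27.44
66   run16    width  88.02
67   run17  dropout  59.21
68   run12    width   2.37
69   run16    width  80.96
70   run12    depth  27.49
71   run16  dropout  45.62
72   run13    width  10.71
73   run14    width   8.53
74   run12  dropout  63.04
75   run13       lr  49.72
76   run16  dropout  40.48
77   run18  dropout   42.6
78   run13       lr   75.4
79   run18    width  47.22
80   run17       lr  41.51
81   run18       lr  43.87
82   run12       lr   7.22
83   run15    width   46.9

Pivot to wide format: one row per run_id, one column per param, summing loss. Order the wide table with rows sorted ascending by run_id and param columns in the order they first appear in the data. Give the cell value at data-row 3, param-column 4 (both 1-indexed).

139.95

With rows sorted ascending by run_id, row 3 is run_id=run14. param columns in first-appearance order: depth, lr, width, dropout; column 4 is dropout.
Long rows with run_id=run14, param=dropout: 38.86 + 90.54 + 10.55 = 139.95.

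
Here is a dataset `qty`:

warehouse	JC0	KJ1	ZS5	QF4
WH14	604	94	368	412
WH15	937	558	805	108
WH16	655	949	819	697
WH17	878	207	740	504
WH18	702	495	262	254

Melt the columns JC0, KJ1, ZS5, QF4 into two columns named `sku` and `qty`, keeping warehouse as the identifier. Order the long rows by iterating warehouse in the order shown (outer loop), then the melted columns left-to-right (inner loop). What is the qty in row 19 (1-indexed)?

262

20 rows total (5 × 4). Row 19: index ⌊(19-1)/4⌋ = 4 into warehouse → WH18; (19-1) mod 4 = 2 into the melted columns → ZS5.
So row 19 is (WH18, ZS5, 262); qty = 262.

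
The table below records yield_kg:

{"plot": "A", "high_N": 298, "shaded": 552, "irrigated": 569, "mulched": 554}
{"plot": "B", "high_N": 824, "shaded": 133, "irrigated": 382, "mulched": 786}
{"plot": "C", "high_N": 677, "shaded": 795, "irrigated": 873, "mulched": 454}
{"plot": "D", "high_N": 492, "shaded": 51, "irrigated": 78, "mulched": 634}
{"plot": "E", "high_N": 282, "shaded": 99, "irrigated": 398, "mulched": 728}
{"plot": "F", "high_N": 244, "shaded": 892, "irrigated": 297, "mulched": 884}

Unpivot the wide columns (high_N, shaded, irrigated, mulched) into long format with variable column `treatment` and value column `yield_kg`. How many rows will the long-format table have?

24

6 plot values × 4 melted columns = 24 rows.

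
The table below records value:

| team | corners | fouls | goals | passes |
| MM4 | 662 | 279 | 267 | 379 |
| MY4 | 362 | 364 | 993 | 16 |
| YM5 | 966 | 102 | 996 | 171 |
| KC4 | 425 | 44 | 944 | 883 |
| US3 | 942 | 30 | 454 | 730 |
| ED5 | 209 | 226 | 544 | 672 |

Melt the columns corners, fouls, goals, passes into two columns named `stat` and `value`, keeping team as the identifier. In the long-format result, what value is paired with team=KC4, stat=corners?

Unpivoting turns each (team, wide-column) pair into one long row.
The wide cell at row KC4, column corners holds 425, so the long row (KC4, corners) has value=425.

425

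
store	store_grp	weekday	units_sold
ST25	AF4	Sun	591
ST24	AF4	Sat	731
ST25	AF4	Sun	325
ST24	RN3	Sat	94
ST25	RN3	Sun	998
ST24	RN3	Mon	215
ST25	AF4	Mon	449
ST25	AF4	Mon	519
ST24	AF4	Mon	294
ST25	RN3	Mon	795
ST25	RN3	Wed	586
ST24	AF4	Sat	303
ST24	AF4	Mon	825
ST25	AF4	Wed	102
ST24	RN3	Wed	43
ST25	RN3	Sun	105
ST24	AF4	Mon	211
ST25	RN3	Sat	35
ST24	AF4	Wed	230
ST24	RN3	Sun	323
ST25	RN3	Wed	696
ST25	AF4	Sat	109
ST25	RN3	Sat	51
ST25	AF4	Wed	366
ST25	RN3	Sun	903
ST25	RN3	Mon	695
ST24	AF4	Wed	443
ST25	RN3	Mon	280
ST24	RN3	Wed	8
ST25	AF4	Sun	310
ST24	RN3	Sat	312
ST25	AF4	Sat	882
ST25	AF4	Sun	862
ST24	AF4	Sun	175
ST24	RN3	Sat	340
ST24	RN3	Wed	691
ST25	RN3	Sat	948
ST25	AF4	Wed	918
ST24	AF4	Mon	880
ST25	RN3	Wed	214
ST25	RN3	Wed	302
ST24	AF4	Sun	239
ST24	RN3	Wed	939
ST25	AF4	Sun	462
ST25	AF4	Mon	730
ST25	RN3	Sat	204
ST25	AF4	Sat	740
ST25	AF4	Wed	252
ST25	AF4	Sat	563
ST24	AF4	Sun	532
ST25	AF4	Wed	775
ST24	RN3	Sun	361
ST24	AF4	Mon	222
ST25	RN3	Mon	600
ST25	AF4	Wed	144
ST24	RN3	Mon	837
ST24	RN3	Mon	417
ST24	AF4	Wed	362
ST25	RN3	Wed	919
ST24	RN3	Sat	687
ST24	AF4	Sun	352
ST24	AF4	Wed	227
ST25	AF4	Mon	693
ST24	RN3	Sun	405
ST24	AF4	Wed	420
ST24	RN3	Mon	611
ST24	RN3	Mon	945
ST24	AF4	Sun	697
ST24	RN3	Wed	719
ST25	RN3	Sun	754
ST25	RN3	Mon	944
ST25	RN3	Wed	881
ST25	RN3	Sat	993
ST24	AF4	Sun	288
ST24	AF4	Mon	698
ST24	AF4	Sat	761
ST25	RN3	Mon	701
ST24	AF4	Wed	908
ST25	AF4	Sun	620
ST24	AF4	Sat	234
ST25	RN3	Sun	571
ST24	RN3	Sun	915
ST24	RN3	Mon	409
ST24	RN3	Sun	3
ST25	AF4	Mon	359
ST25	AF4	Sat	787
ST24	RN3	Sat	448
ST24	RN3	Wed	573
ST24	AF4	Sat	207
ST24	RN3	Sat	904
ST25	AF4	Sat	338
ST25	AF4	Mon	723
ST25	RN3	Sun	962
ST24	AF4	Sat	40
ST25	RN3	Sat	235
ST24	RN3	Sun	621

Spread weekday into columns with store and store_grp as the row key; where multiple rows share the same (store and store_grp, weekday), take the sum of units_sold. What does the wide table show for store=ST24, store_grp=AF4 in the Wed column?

2590

Rows with store=ST24, store_grp=AF4 and weekday=Wed: units_sold values are 230, 443, 362, 227, 420, 908.
230 + 443 + 362 + 227 + 420 + 908 = 2590.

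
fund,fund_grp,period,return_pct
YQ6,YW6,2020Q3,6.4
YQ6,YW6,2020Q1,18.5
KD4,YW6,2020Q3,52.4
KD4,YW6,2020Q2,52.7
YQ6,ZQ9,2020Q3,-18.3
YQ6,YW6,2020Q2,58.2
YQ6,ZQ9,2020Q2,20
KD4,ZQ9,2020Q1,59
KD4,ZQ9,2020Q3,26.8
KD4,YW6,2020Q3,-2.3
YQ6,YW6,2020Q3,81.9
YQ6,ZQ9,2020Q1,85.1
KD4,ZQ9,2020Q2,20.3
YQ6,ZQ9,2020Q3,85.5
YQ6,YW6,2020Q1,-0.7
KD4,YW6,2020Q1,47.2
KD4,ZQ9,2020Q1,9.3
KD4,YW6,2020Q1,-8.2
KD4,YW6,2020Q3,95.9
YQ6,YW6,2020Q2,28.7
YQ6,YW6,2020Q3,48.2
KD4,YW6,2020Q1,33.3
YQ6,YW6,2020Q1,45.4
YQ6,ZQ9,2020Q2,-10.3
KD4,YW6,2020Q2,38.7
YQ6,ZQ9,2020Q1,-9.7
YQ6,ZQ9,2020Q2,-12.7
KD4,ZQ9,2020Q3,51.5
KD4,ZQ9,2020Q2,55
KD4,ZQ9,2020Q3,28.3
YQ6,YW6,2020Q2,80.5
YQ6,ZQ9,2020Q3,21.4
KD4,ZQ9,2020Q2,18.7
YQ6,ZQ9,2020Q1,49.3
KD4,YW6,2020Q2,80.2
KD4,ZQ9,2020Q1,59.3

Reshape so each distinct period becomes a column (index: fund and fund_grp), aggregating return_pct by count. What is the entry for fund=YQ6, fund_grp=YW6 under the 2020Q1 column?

3

Rows with fund=YQ6, fund_grp=YW6 and period=2020Q1: return_pct values are 18.5, -0.7, 45.4.
3 rows match — count = 3.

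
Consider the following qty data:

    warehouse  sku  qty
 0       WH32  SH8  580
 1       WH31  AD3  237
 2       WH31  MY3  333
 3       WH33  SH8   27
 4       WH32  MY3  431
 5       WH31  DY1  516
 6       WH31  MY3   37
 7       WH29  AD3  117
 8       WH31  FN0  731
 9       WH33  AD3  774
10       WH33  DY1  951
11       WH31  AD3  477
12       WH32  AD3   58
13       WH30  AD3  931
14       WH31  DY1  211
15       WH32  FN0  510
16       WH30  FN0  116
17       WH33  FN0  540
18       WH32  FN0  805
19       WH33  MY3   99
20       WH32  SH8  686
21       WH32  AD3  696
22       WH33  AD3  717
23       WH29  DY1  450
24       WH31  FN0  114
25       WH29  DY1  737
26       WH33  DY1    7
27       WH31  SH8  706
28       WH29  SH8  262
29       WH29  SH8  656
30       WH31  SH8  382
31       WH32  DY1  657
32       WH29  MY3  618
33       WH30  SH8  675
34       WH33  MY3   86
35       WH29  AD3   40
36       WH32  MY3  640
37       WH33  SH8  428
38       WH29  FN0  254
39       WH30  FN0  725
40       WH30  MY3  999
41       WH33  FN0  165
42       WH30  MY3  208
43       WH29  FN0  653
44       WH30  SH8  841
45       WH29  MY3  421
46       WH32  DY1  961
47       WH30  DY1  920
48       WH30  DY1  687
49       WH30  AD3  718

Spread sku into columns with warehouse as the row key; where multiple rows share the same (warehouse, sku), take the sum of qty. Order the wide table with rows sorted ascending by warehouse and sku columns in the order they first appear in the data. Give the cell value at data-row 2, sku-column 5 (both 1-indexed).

841

With rows sorted ascending by warehouse, row 2 is warehouse=WH30. sku columns in first-appearance order: SH8, AD3, MY3, DY1, FN0; column 5 is FN0.
Long rows with warehouse=WH30, sku=FN0: 116 + 725 = 841.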